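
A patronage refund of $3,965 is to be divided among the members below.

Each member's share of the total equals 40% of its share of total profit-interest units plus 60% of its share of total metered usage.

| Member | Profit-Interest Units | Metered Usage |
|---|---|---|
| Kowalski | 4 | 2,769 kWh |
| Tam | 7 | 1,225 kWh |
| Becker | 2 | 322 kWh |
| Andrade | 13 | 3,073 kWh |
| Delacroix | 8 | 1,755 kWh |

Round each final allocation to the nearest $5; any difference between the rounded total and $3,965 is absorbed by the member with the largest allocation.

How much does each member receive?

Totals — profit-interest units 34, metered usage 9,144.
Combined weights (40% profit-interest units + 60% metered usage): Kowalski 0.2288; Tam 0.1627; Becker 0.0447; Andrade 0.3546; Delacroix 0.2093.
Unrounded shares: Kowalski 907.00; Tam 645.24; Becker 177.07; Andrade 1,405.92; Delacroix 829.78.
After rounding ($5): Kowalski $905; Tam $645; Becker $175; Andrade $1,405; Delacroix $830. Sum = $3,960.
Difference $3,965 − $3,960 = +$5 applied to largest allocation (Andrade): Andrade becomes $1,410.

Kowalski: $905 | Tam: $645 | Becker: $175 | Andrade: $1,410 | Delacroix: $830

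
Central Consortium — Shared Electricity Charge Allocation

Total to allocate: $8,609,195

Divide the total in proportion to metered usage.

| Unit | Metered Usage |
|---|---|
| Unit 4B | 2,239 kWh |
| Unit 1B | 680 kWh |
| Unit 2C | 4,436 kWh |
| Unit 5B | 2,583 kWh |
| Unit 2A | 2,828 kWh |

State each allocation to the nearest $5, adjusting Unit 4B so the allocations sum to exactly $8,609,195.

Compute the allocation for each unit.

Metered usage total: 12,766.
Raw shares: Unit 4B 2,239/12,766 × $8,609,195 = 1,509,947.33; Unit 1B 680/12,766 × $8,609,195 = 458,581.59; Unit 2C 4,436/12,766 × $8,609,195 = 2,991,570.50; Unit 5B 2,583/12,766 × $8,609,195 = 1,741,935.66; Unit 2A 2,828/12,766 × $8,609,195 = 1,907,159.91.
After rounding ($5): Unit 4B $1,509,945; Unit 1B $458,580; Unit 2C $2,991,570; Unit 5B $1,741,935; Unit 2A $1,907,160. Sum = $8,609,190.
Difference $8,609,195 − $8,609,190 = +$5 applied to Unit 4B: Unit 4B becomes $1,509,950.

Unit 4B: $1,509,950; Unit 1B: $458,580; Unit 2C: $2,991,570; Unit 5B: $1,741,935; Unit 2A: $1,907,160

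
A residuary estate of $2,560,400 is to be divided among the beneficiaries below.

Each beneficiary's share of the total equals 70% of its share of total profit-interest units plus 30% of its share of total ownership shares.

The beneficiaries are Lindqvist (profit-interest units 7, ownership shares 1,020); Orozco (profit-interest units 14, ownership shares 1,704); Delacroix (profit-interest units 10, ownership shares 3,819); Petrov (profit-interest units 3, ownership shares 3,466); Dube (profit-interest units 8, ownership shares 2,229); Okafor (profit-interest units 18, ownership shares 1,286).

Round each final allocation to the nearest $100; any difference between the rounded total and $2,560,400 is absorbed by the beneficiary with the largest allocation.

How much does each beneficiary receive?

Totals — profit-interest units 60, ownership shares 13,524.
Composite weights (70% profit-interest units + 30% ownership shares): Lindqvist 0.1043; Orozco 0.2011; Delacroix 0.2014; Petrov 0.1119; Dube 0.1428; Okafor 0.2385.
Raw shares: Lindqvist 267,032.08; Orozco 514,980.42; Delacroix 515,620.33; Petrov 286,471.73; Dube 365,570.75; Okafor 610,724.69.
After rounding ($100): Lindqvist $267,000; Orozco $515,000; Delacroix $515,600; Petrov $286,500; Dube $365,600; Okafor $610,700. Sum = $2,560,400.
Rounded total matches; no reconciliation needed.

Lindqvist: $267,000; Orozco: $515,000; Delacroix: $515,600; Petrov: $286,500; Dube: $365,600; Okafor: $610,700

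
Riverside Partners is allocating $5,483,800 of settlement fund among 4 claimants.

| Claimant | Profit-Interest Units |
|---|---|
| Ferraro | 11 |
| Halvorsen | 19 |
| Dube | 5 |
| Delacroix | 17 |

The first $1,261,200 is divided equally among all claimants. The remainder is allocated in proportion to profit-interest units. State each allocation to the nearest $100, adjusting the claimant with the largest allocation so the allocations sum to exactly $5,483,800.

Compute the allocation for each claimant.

Equal tier: $1,261,200 ÷ 4 = $315,300 apiece.
Remainder $4,222,600 by profit-interest units (total 52): Ferraro 893,242.31 → $893,200; Halvorsen 1,542,873.08 → $1,542,900; Dube 406,019.23 → $406,000; Delacroix 1,380,465.38 → $1,380,500.
Totals: Ferraro $315,300 + $893,200 = $1,208,500; Halvorsen $315,300 + $1,542,900 = $1,858,200; Dube $315,300 + $406,000 = $721,300; Delacroix $315,300 + $1,380,500 = $1,695,800.

Ferraro: $1,208,500 · Halvorsen: $1,858,200 · Dube: $721,300 · Delacroix: $1,695,800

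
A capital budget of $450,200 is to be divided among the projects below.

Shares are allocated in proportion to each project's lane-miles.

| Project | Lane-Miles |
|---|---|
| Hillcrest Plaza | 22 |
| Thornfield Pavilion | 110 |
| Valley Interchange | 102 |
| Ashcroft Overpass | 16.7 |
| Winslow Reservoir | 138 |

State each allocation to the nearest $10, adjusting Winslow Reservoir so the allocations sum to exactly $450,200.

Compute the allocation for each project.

Sum of lane-miles: 388.7.
Pro-rata amounts: Hillcrest Plaza 22/388.7 × $450,200 = 25,480.83; Thornfield Pavilion 110/388.7 × $450,200 = 127,404.17; Valley Interchange 102/388.7 × $450,200 = 118,138.41; Ashcroft Overpass 16.7/388.7 × $450,200 = 19,342.27; Winslow Reservoir 138/388.7 × $450,200 = 159,834.32.
Rounded to nearest $10: Hillcrest Plaza $25,480; Thornfield Pavilion $127,400; Valley Interchange $118,140; Ashcroft Overpass $19,340; Winslow Reservoir $159,830. Sum = $450,190.
Difference $450,200 − $450,190 = +$10 applied to Winslow Reservoir: Winslow Reservoir becomes $159,840.

Hillcrest Plaza: $25,480 | Thornfield Pavilion: $127,400 | Valley Interchange: $118,140 | Ashcroft Overpass: $19,340 | Winslow Reservoir: $159,840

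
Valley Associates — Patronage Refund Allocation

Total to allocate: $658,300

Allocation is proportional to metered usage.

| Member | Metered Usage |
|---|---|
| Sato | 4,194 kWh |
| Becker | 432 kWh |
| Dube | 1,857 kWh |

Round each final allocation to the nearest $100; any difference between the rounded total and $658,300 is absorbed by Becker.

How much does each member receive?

Sato: $425,900; Becker: $43,800; Dube: $188,600

Sum of metered usage: 6,483.
Pro-rata amounts: Sato 4,194/6,483 × $658,300 = 425,869.23; Becker 432/6,483 × $658,300 = 43,866.36; Dube 1,857/6,483 × $658,300 = 188,564.41.
At nearest $100: Sato $425,900; Becker $43,900; Dube $188,600. Sum = $658,400.
Difference $658,300 − $658,400 = −$100 applied to Becker: Becker becomes $43,800.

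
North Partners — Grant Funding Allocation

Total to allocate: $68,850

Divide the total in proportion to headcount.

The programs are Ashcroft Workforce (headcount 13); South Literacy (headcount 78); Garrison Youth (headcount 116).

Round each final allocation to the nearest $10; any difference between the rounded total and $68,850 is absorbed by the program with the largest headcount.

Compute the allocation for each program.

Ashcroft Workforce: $4,320 · South Literacy: $25,940 · Garrison Youth: $38,590

Combined headcount = 207.
Pro-rata amounts: Ashcroft Workforce 13/207 × $68,850 = 4,323.91; South Literacy 78/207 × $68,850 = 25,943.48; Garrison Youth 116/207 × $68,850 = 38,582.61.
At nearest $10: Ashcroft Workforce $4,320; South Literacy $25,940; Garrison Youth $38,580. Sum = $68,840.
Difference $68,850 − $68,840 = +$10 applied to largest headcount (Garrison Youth): Garrison Youth becomes $38,590.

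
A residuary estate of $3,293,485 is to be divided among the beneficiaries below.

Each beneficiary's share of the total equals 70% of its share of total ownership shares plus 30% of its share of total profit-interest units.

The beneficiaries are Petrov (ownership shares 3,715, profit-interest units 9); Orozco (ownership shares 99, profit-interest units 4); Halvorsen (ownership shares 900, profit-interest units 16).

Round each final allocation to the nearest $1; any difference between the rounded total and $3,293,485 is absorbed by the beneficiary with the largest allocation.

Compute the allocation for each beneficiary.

Petrov: $2,123,501 · Orozco: $184,699 · Halvorsen: $985,285

Ownership shares total 4,714; profit-interest units total 29.
Combined weights (70% ownership shares + 30% profit-interest units): Petrov 0.6448; Orozco 0.0561; Halvorsen 0.2992.
Unrounded shares: Petrov 2,123,501.11; Orozco 184,699.30; Halvorsen 985,284.59.
Rounded to nearest $1: Petrov $2,123,501; Orozco $184,699; Halvorsen $985,285. Sum = $3,293,485.
No rounding difference to absorb.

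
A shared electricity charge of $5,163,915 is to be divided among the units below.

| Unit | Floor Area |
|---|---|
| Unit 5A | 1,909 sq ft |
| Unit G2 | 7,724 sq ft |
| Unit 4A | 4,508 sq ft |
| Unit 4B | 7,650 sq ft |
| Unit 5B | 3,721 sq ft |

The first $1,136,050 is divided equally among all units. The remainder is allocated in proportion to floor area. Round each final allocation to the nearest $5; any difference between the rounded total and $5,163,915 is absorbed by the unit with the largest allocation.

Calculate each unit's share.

Unit 5A: $528,605 | Unit G2: $1,446,685 | Unit 4A: $938,940 | Unit 4B: $1,435,000 | Unit 5B: $814,685

First tranche $1,136,050 split equally: $227,210 each.
Remainder $4,027,865 by floor area (total 25,512): Unit 5A 301,395.20 → $301,395; Unit G2 1,219,474.34 → $1,219,475; Unit 4A 711,728.42 → $711,730; Unit 4B 1,207,791.13 → $1,207,790; Unit 5B 587,475.92 → $587,475.
Totals: Unit 5A $227,210 + $301,395 = $528,605; Unit G2 $227,210 + $1,219,475 = $1,446,685; Unit 4A $227,210 + $711,730 = $938,940; Unit 4B $227,210 + $1,207,790 = $1,435,000; Unit 5B $227,210 + $587,475 = $814,685.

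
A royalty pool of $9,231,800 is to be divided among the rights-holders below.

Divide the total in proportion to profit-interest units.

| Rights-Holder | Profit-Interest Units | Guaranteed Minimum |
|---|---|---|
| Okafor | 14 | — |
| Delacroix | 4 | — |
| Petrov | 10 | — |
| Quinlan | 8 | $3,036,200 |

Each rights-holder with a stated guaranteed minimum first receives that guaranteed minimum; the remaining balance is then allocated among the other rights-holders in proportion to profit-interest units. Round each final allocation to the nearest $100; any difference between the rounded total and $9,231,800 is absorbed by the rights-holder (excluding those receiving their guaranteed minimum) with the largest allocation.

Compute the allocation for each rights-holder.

Minimums first: Quinlan $3,036,200. Remaining pool $6,195,600.
Remaining pool split over remaining profit-interest units 28: Okafor 3,097,800.00 → $3,097,800; Delacroix 885,085.71 → $885,100; Petrov 2,212,714.29 → $2,212,700.

Okafor: $3,097,800 · Delacroix: $885,100 · Petrov: $2,212,700 · Quinlan: $3,036,200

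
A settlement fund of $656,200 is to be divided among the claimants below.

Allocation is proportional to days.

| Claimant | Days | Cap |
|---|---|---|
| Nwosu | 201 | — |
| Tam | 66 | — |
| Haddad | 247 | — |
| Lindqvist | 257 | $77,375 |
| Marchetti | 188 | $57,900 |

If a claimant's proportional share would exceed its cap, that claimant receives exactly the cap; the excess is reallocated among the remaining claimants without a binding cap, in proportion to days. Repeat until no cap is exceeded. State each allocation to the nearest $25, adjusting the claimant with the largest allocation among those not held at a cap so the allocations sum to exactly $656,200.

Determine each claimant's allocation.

Nwosu: $203,700 | Tam: $66,900 | Haddad: $250,325 | Lindqvist: $77,375 | Marchetti: $57,900

Days total: 959.
Proportional shares (ignoring caps): Nwosu 137,535.14; Tam 45,160.79; Haddad 169,010.84; Lindqvist 175,853.39; Marchetti 128,639.83.
Cap binds for Lindqvist ($77,375), Marchetti ($57,900); residual $520,925 reallocated over remaining days 514.
Redistributed shares: Nwosu 203,708.03 → $203,700; Tam 66,889.20 → $66,900; Haddad 250,327.77 → $250,325.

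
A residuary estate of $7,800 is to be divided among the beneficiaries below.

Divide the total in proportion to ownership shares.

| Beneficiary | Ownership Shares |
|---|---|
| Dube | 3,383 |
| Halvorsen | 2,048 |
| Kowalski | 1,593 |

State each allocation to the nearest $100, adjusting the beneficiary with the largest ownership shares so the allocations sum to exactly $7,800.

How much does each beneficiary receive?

Ownership shares total: 3,383 + 2,048 + 1,593 = 7,024.
Pro-rata amounts: Dube 3,756.75; Halvorsen 2,274.26; Kowalski 1,768.99.
At nearest $100: Dube $3,800; Halvorsen $2,300; Kowalski $1,800. Sum = $7,900.
Difference $7,800 − $7,900 = −$100 applied to largest ownership shares (Dube): Dube becomes $3,700.

Dube: $3,700 | Halvorsen: $2,300 | Kowalski: $1,800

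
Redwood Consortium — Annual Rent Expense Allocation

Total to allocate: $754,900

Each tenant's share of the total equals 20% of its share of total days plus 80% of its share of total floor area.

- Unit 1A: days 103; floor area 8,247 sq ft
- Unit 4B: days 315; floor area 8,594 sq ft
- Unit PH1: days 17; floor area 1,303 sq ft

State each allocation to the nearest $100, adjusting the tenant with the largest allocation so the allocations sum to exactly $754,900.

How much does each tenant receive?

Totals — days 435, floor area 18,144.
Blended shares (20% days + 80% floor area): Unit 1A 0.4110; Unit 4B 0.5238; Unit PH1 0.0653.
Raw shares: Unit 1A 310,249.30; Unit 4B 395,380.19; Unit PH1 49,270.50.
After rounding ($100): Unit 1A $310,200; Unit 4B $395,400; Unit PH1 $49,300. Sum = $754,900.
Rounded total matches; no reconciliation needed.

Unit 1A: $310,200; Unit 4B: $395,400; Unit PH1: $49,300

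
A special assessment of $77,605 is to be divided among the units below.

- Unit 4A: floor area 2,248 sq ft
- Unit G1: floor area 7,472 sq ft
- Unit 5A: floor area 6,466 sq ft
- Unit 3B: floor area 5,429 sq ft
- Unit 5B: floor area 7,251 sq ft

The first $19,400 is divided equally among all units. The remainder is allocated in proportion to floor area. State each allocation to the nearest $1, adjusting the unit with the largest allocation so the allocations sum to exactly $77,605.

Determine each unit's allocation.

Unit 4A: $8,413; Unit G1: $18,946; Unit 5A: $16,918; Unit 3B: $14,827; Unit 5B: $18,501

Equal tier: $19,400 ÷ 5 = $3,880 apiece.
Remainder $58,205 by floor area (total 28,866): Unit 4A 4,532.84 → $4,533; Unit G1 15,066.44 → $15,066; Unit 5A 13,037.95 → $13,038; Unit 3B 10,946.96 → $10,947; Unit 5B 14,620.82 → $14,621.
Totals: Unit 4A $3,880 + $4,533 = $8,413; Unit G1 $3,880 + $15,066 = $18,946; Unit 5A $3,880 + $13,038 = $16,918; Unit 3B $3,880 + $10,947 = $14,827; Unit 5B $3,880 + $14,621 = $18,501.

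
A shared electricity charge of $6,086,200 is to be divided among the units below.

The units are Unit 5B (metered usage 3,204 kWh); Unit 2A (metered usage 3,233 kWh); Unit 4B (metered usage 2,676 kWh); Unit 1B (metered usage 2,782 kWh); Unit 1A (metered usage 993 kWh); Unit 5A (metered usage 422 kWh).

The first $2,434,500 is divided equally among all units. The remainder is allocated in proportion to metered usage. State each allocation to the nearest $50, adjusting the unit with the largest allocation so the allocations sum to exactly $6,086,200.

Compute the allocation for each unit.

Unit 5B: $1,284,800 | Unit 2A: $1,292,700 | Unit 4B: $1,139,950 | Unit 1B: $1,169,000 | Unit 1A: $678,200 | Unit 5A: $521,550

$2,434,500 shared equally gives $405,750 per unit.
Remainder $3,651,700 by metered usage (total 13,310): Unit 5B 879,041.83 → $879,050; Unit 2A 886,998.20 → $887,000; Unit 4B 734,181.01 → $734,200; Unit 1B 763,262.92 → $763,250; Unit 1A 272,437.12 → $272,450; Unit 5A 115,778.92 → $115,800.
Rounding difference −$50 on remainder applied to Unit 2A.
Totals: Unit 5B $405,750 + $879,050 = $1,284,800; Unit 2A $405,750 + $886,950 = $1,292,700; Unit 4B $405,750 + $734,200 = $1,139,950; Unit 1B $405,750 + $763,250 = $1,169,000; Unit 1A $405,750 + $272,450 = $678,200; Unit 5A $405,750 + $115,800 = $521,550.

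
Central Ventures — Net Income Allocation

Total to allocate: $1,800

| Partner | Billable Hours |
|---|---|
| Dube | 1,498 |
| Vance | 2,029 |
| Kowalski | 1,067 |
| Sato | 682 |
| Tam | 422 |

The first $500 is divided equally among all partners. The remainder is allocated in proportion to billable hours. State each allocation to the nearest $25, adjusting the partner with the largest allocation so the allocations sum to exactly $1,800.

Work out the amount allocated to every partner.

Dube: $450 · Vance: $550 · Kowalski: $350 · Sato: $250 · Tam: $200

$500 shared equally gives $100 per partner.
Remainder $1,300 by billable hours (total 5,698): Dube 341.77 → $350; Vance 462.92 → $475; Kowalski 243.44 → $250; Sato 155.60 → $150; Tam 96.28 → $100.
Rounding difference −$25 on remainder applied to Vance.
Totals: Dube $100 + $350 = $450; Vance $100 + $450 = $550; Kowalski $100 + $250 = $350; Sato $100 + $150 = $250; Tam $100 + $100 = $200.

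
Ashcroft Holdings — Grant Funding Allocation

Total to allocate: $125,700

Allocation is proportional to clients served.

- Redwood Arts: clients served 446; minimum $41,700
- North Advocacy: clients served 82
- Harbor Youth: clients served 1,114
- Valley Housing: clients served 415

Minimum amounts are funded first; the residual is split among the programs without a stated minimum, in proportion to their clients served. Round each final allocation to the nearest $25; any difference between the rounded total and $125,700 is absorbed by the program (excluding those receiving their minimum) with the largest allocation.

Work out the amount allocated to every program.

Minimums first: Redwood Arts $41,700. Residual $84,000.
Residual split over remaining clients served 1,611: North Advocacy 4,275.61 → $4,275; Harbor Youth 58,085.66 → $58,075; Valley Housing 21,638.73 → $21,650.

Redwood Arts: $41,700 · North Advocacy: $4,275 · Harbor Youth: $58,075 · Valley Housing: $21,650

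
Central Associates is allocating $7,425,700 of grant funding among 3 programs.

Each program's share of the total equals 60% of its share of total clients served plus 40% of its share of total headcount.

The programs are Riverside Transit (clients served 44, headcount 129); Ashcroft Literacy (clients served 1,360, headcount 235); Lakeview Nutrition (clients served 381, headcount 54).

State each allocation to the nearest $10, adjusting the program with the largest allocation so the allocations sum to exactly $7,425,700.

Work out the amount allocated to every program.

Clients served total 1,785; headcount total 418.
Composite weights (60% clients served + 40% headcount): Riverside Transit 0.1382; Ashcroft Literacy 0.6820; Lakeview Nutrition 0.1797.
Pro-rata amounts: Riverside Transit 1,026,490.84; Ashcroft Literacy 5,064,499.97; Lakeview Nutrition 1,334,709.19.
At nearest $10: Riverside Transit $1,026,490; Ashcroft Literacy $5,064,500; Lakeview Nutrition $1,334,710. Sum = $7,425,700.
Rounded total matches; no reconciliation needed.

Riverside Transit: $1,026,490; Ashcroft Literacy: $5,064,500; Lakeview Nutrition: $1,334,710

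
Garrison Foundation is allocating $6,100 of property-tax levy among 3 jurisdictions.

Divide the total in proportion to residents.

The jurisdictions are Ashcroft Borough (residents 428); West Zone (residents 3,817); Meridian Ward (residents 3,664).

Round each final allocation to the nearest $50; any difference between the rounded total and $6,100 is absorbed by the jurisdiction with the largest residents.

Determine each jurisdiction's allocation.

Combined residents = 7,909.
Raw shares: Ashcroft Borough 428/7,909 × $6,100 = 330.10; West Zone 3,817/7,909 × $6,100 = 2,943.95; Meridian Ward 3,664/7,909 × $6,100 = 2,825.95.
At nearest $50: Ashcroft Borough $350; West Zone $2,950; Meridian Ward $2,850. Sum = $6,150.
Difference $6,100 − $6,150 = −$50 applied to largest residents (West Zone): West Zone becomes $2,900.

Ashcroft Borough: $350 · West Zone: $2,900 · Meridian Ward: $2,850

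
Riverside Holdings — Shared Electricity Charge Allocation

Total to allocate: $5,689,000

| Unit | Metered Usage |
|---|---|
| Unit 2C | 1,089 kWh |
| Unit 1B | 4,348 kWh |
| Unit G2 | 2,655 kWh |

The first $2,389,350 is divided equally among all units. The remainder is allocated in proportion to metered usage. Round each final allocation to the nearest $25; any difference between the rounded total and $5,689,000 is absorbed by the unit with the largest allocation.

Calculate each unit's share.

First tranche $2,389,350 split equally: $796,450 each.
Remainder $3,299,650 by metered usage (total 8,092): Unit 2C 444,058.19 → $444,050; Unit 1B 1,772,970.61 → $1,772,975; Unit G2 1,082,621.20 → $1,082,625.
Totals: Unit 2C $796,450 + $444,050 = $1,240,500; Unit 1B $796,450 + $1,772,975 = $2,569,425; Unit G2 $796,450 + $1,082,625 = $1,879,075.

Unit 2C: $1,240,500 · Unit 1B: $2,569,425 · Unit G2: $1,879,075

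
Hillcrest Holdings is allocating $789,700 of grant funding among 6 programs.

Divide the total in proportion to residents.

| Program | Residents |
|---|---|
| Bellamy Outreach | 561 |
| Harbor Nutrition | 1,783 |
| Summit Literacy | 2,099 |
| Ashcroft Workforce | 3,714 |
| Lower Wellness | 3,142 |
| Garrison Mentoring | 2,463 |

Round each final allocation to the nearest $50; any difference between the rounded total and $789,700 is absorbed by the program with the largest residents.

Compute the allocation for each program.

Residents total: 561 + 1,783 + 2,099 + 3,714 + 3,142 + 2,463 = 13,762.
Pro-rata amounts: Bellamy Outreach 32,191.67; Harbor Nutrition 102,313.26; Summit Literacy 120,446.18; Ashcroft Workforce 213,119.15; Lower Wellness 180,296.28; Garrison Mentoring 141,333.46.
Rounded to nearest $50: Bellamy Outreach $32,200; Harbor Nutrition $102,300; Summit Literacy $120,450; Ashcroft Workforce $213,100; Lower Wellness $180,300; Garrison Mentoring $141,350. Sum = $789,700.
Rounded total matches; no reconciliation needed.

Bellamy Outreach: $32,200 · Harbor Nutrition: $102,300 · Summit Literacy: $120,450 · Ashcroft Workforce: $213,100 · Lower Wellness: $180,300 · Garrison Mentoring: $141,350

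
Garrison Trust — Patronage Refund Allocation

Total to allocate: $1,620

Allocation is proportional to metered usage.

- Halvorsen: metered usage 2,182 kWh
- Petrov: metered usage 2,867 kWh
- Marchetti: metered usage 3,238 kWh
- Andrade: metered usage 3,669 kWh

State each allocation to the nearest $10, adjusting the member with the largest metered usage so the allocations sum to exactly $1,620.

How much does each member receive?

Halvorsen: $300 · Petrov: $390 · Marchetti: $440 · Andrade: $490

Metered usage total: 11,956.
Unrounded shares: Halvorsen 2,182/11,956 × $1,620 = 295.65; Petrov 2,867/11,956 × $1,620 = 388.47; Marchetti 3,238/11,956 × $1,620 = 438.74; Andrade 3,669/11,956 × $1,620 = 497.14.
Rounded to nearest $10: Halvorsen $300; Petrov $390; Marchetti $440; Andrade $500. Sum = $1,630.
Difference $1,620 − $1,630 = −$10 applied to largest metered usage (Andrade): Andrade becomes $490.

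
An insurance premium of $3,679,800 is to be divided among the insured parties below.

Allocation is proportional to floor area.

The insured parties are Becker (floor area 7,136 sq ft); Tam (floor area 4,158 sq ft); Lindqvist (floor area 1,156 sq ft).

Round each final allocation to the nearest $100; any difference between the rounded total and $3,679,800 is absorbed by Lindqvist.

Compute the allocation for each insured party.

Combined floor area = 12,450.
Unrounded shares: Becker 7,136/12,450 × $3,679,800 = 2,109,160.87; Tam 4,158/12,450 × $3,679,800 = 1,228,964.53; Lindqvist 1,156/12,450 × $3,679,800 = 341,674.60.
At nearest $100: Becker $2,109,200; Tam $1,229,000; Lindqvist $341,700. Sum = $3,679,900.
Difference $3,679,800 − $3,679,900 = −$100 applied to Lindqvist: Lindqvist becomes $341,600.

Becker: $2,109,200 | Tam: $1,229,000 | Lindqvist: $341,600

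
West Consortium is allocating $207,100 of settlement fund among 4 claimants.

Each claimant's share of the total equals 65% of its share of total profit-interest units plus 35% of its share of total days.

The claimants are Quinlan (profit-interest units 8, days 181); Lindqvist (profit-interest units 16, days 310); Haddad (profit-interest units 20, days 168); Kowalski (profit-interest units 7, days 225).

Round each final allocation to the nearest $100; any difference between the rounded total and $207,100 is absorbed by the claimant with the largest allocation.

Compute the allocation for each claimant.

Quinlan: $36,000; Lindqvist: $67,600; Haddad: $66,600; Kowalski: $36,900

Profit-interest units total 51; days total 884.
Combined weights (65% profit-interest units + 35% days): Quinlan 0.1736; Lindqvist 0.3267; Haddad 0.3214; Kowalski 0.1783.
Proportional shares: Quinlan 35,957.46; Lindqvist 67,651.10; Haddad 66,565.63; Kowalski 36,925.81.
After rounding ($100): Quinlan $36,000; Lindqvist $67,700; Haddad $66,600; Kowalski $36,900. Sum = $207,200.
Difference $207,100 − $207,200 = −$100 applied to largest allocation (Lindqvist): Lindqvist becomes $67,600.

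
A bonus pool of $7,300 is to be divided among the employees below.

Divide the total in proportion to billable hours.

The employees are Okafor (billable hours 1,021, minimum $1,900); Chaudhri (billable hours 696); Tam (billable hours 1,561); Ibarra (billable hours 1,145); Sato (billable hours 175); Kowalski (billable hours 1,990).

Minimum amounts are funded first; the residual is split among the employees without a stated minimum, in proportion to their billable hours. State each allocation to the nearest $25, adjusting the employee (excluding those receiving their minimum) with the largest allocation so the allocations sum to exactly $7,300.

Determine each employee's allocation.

Fund the minimums — Okafor $1,900. Residual $5,400.
Residual split over remaining billable hours 5,567: Chaudhri 675.12 → $675; Tam 1,514.17 → $1,525; Ibarra 1,110.65 → $1,100; Sato 169.75 → $175; Kowalski 1,930.30 → $1,925.

Okafor: $1,900; Chaudhri: $675; Tam: $1,525; Ibarra: $1,100; Sato: $175; Kowalski: $1,925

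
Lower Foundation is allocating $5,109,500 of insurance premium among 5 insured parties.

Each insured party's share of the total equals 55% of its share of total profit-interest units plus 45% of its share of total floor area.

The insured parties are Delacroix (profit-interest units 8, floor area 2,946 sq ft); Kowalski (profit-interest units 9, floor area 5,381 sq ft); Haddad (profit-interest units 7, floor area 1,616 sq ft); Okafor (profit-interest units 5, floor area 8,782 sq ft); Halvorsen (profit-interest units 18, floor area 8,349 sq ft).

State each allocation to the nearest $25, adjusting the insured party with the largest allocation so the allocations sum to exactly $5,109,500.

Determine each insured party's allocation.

Delacroix: $728,525 | Kowalski: $995,125 | Haddad: $555,775 | Okafor: $1,044,775 | Halvorsen: $1,785,300

Totals — profit-interest units 47, floor area 27,074.
Combined weights (55% profit-interest units + 45% floor area): Delacroix 0.1426; Kowalski 0.1948; Haddad 0.1088; Okafor 0.2045; Halvorsen 0.3494.
Pro-rata amounts: Delacroix 728,526.91; Kowalski 995,112.71; Haddad 555,783.88; Okafor 1,044,776.50; Halvorsen 1,785,300.00.
At nearest $25: Delacroix $728,525; Kowalski $995,125; Haddad $555,775; Okafor $1,044,775; Halvorsen $1,785,300. Sum = $5,109,500.
No rounding difference to absorb.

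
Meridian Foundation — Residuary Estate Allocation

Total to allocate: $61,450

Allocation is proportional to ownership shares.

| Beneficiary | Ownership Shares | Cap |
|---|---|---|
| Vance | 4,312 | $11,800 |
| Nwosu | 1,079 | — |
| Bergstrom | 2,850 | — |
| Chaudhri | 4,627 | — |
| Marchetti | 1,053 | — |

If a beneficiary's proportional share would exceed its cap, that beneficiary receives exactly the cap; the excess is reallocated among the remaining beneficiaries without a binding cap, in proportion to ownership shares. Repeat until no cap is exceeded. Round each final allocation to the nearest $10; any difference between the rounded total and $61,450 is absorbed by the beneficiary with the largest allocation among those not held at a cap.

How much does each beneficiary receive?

Vance: $11,800; Nwosu: $5,580; Bergstrom: $14,730; Chaudhri: $23,900; Marchetti: $5,440

Ownership shares total: 13,921.
Proportional shares (ignoring caps): Vance 19,034.01; Nwosu 4,762.92; Bergstrom 12,580.45; Chaudhri 20,424.48; Marchetti 4,648.15.
Capped: Vance ($11,800); residual $49,650 reallocated over remaining ownership shares 9,609.
Shares after redistribution: Nwosu 5,575.23 → $5,580; Bergstrom 14,726.04 → $14,730; Chaudhri 23,907.85 → $23,910; Marchetti 5,440.88 → $5,440.
Rounding difference −$10 applied to Chaudhri → $23,900.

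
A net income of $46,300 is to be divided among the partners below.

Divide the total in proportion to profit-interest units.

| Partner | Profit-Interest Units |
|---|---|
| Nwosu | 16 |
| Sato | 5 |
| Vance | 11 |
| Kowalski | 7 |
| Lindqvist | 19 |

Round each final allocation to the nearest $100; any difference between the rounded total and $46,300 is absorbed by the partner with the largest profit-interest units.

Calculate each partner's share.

Sum of profit-interest units: 58.
Proportional shares: Nwosu 16/58 × $46,300 = 12,772.41; Sato 5/58 × $46,300 = 3,991.38; Vance 11/58 × $46,300 = 8,781.03; Kowalski 7/58 × $46,300 = 5,587.93; Lindqvist 19/58 × $46,300 = 15,167.24.
At nearest $100: Nwosu $12,800; Sato $4,000; Vance $8,800; Kowalski $5,600; Lindqvist $15,200. Sum = $46,400.
Difference $46,300 − $46,400 = −$100 applied to largest profit-interest units (Lindqvist): Lindqvist becomes $15,100.

Nwosu: $12,800; Sato: $4,000; Vance: $8,800; Kowalski: $5,600; Lindqvist: $15,100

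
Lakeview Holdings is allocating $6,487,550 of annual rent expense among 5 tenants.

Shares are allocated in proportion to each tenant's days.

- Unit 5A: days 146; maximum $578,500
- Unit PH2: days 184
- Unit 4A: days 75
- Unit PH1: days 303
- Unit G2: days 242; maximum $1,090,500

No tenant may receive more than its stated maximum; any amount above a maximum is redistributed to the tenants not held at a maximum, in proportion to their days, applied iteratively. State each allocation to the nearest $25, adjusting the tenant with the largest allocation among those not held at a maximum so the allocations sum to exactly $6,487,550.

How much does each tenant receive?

Combined days = 950.
Pro-rata shares before constraints: Unit 5A 997,034.00; Unit PH2 1,256,536.00; Unit 4A 512,175.00; Unit PH1 2,069,187.00; Unit G2 1,652,618.00.
Cap binds for Unit 5A ($578,500), Unit G2 ($1,090,500); remaining pool $4,818,550 reallocated over remaining days 562.
Shares after redistribution: Unit PH2 1,577,603.56 → $1,577,600; Unit 4A 643,044.93 → $643,050; Unit PH1 2,597,901.51 → $2,597,900.

Unit 5A: $578,500 · Unit PH2: $1,577,600 · Unit 4A: $643,050 · Unit PH1: $2,597,900 · Unit G2: $1,090,500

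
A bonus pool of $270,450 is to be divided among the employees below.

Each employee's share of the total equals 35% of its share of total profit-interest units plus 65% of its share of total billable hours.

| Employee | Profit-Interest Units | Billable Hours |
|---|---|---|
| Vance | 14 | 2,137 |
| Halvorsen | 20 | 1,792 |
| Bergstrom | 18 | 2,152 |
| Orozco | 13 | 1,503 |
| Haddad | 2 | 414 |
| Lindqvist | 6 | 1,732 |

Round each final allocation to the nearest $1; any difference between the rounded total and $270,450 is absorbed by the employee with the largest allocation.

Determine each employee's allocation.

Vance: $56,763 · Halvorsen: $58,310 · Bergstrom: $62,220 · Orozco: $44,012 · Haddad: $10,073 · Lindqvist: $39,072

Totals — profit-interest units 73, billable hours 9,730.
Combined weights (35% profit-interest units + 65% billable hours): Vance 0.2099; Halvorsen 0.2156; Bergstrom 0.2301; Orozco 0.1627; Haddad 0.0372; Lindqvist 0.1445.
Pro-rata amounts: Vance 56,762.80; Halvorsen 58,309.73; Bergstrom 62,220.52; Orozco 44,011.61; Haddad 10,073.12; Lindqvist 39,072.22.
Rounded to nearest $1: Vance $56,763; Halvorsen $58,310; Bergstrom $62,221; Orozco $44,012; Haddad $10,073; Lindqvist $39,072. Sum = $270,451.
Difference $270,450 − $270,451 = −$1 applied to largest allocation (Bergstrom): Bergstrom becomes $62,220.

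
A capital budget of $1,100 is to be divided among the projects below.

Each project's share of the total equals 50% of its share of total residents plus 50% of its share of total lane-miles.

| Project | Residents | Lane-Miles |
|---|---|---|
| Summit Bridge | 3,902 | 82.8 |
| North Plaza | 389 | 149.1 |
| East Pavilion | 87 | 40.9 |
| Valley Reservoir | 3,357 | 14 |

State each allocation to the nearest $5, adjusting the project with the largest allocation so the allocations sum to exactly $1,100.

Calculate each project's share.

Residents total 7,735; lane-miles total 286.8.
Combined weights (50% residents + 50% lane-miles): Summit Bridge 0.3966; North Plaza 0.2851; East Pavilion 0.0769; Valley Reservoir 0.2414.
Raw shares: Summit Bridge 436.24; North Plaza 313.59; East Pavilion 84.62; Valley Reservoir 265.55.
Rounded to nearest $5: Summit Bridge $435; North Plaza $315; East Pavilion $85; Valley Reservoir $265. Sum = $1,100.
Rounded total matches; no reconciliation needed.

Summit Bridge: $435 | North Plaza: $315 | East Pavilion: $85 | Valley Reservoir: $265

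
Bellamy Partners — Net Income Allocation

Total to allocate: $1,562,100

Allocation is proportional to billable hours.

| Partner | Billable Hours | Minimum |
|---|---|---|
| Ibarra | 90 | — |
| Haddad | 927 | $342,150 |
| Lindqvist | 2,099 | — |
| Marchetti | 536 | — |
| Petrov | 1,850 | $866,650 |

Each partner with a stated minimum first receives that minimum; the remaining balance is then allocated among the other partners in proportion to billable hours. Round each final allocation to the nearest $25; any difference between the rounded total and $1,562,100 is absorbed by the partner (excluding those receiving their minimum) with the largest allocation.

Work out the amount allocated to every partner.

Ibarra: $11,675 · Haddad: $342,150 · Lindqvist: $272,125 · Marchetti: $69,500 · Petrov: $866,650

Guaranteed amounts: Haddad $342,150; Petrov $866,650. Residual $353,300.
Residual split over remaining billable hours 2,725: Ibarra 11,668.62 → $11,675; Lindqvist 272,138.24 → $272,150; Marchetti 69,493.14 → $69,500.
Rounding difference −$25 applied to Lindqvist → $272,125.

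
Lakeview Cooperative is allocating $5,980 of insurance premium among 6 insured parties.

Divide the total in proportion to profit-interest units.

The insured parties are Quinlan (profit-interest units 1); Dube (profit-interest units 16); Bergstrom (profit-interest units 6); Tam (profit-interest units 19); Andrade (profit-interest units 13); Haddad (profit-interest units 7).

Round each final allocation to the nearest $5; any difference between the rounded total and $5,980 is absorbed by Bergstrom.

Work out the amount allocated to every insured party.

Quinlan: $95; Dube: $1,545; Bergstrom: $575; Tam: $1,835; Andrade: $1,255; Haddad: $675

Profit-interest units total: 62.
Unrounded shares: Quinlan 1/62 × $5,980 = 96.45; Dube 16/62 × $5,980 = 1,543.23; Bergstrom 6/62 × $5,980 = 578.71; Tam 19/62 × $5,980 = 1,832.58; Andrade 13/62 × $5,980 = 1,253.87; Haddad 7/62 × $5,980 = 675.16.
After rounding ($5): Quinlan $95; Dube $1,545; Bergstrom $580; Tam $1,835; Andrade $1,255; Haddad $675. Sum = $5,985.
Difference $5,980 − $5,985 = −$5 applied to Bergstrom: Bergstrom becomes $575.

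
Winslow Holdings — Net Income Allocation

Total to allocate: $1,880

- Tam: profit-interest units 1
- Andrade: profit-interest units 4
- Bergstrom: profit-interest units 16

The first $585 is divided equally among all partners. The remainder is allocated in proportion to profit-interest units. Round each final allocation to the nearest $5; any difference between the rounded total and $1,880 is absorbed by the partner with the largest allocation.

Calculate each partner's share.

Tam: $255 · Andrade: $440 · Bergstrom: $1,185

First tranche $585 split equally: $195 each.
Remainder $1,295 by profit-interest units (total 21): Tam 61.67 → $60; Andrade 246.67 → $245; Bergstrom 986.67 → $985.
Rounding difference +$5 on remainder applied to Bergstrom.
Totals: Tam $195 + $60 = $255; Andrade $195 + $245 = $440; Bergstrom $195 + $990 = $1,185.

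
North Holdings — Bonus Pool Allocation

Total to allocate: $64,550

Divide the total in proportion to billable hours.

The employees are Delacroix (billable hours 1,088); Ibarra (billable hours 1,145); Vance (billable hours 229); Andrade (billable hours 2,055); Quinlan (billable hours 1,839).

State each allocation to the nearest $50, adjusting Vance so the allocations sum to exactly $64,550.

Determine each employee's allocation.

Combined billable hours = 6,356.
Proportional shares: Delacroix 1,088/6,356 × $64,550 = 11,049.47; Ibarra 1,145/6,356 × $64,550 = 11,628.34; Vance 229/6,356 × $64,550 = 2,325.67; Andrade 2,055/6,356 × $64,550 = 20,870.08; Quinlan 1,839/6,356 × $64,550 = 18,676.44.
Rounded to nearest $50: Delacroix $11,050; Ibarra $11,650; Vance $2,350; Andrade $20,850; Quinlan $18,700. Sum = $64,600.
Difference $64,550 − $64,600 = −$50 applied to Vance: Vance becomes $2,300.

Delacroix: $11,050; Ibarra: $11,650; Vance: $2,300; Andrade: $20,850; Quinlan: $18,700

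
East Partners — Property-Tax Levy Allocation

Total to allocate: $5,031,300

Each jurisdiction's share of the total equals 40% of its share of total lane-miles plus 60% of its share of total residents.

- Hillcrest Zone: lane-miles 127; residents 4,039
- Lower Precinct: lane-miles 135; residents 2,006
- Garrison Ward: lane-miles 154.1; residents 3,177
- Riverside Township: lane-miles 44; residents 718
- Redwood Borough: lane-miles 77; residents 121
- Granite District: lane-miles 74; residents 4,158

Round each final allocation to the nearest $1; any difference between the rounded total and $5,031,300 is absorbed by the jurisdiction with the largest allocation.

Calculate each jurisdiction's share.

Hillcrest Zone: $1,275,750; Lower Precinct: $870,478; Garrison Ward: $1,181,990; Riverside Township: $297,340; Redwood Borough: $279,271; Granite District: $1,126,471

Totals — lane-miles 611.1, residents 14,219.
Combined weights (40% lane-miles + 60% residents): Hillcrest Zone 0.2536; Lower Precinct 0.1730; Garrison Ward 0.2349; Riverside Township 0.0591; Redwood Borough 0.0555; Granite District 0.2239.
Pro-rata amounts: Hillcrest Zone 1,275,750.07; Lower Precinct 870,478.02; Garrison Ward 1,181,989.97; Riverside Township 297,339.83; Redwood Borough 279,271.16; Granite District 1,126,470.94.
At nearest $1: Hillcrest Zone $1,275,750; Lower Precinct $870,478; Garrison Ward $1,181,990; Riverside Township $297,340; Redwood Borough $279,271; Granite District $1,126,471. Sum = $5,031,300.
Sum already equals the total — no adjustment.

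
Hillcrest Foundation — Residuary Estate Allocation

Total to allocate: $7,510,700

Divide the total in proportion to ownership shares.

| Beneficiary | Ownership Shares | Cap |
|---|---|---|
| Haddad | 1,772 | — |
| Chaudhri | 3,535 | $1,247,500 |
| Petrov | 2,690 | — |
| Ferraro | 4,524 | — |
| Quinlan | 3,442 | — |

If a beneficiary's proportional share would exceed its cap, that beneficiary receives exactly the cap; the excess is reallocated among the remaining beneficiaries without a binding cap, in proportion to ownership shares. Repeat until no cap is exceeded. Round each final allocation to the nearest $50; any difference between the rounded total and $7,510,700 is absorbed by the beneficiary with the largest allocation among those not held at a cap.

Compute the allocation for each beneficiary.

Haddad: $893,000 · Chaudhri: $1,247,500 · Petrov: $1,355,650 · Ferraro: $2,279,900 · Quinlan: $1,734,650

Combined ownership shares = 15,963.
Pro-rata shares before constraints: Haddad 833,738.04; Chaudhri 1,663,241.53; Petrov 1,265,663.28; Ferraro 2,128,572.75; Quinlan 1,619,484.40.
Cap binds for Chaudhri ($1,247,500); balance $6,263,200 reallocated over remaining ownership shares 12,428.
Shares after redistribution: Haddad 893,015.00 → $893,000; Petrov 1,355,649.18 → $1,355,650; Ferraro 2,279,909.62 → $2,279,900; Quinlan 1,734,626.20 → $1,734,650.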